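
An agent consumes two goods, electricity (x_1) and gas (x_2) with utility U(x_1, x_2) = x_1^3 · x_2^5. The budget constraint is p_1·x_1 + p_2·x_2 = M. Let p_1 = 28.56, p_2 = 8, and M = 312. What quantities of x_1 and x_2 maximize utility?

x_1* = 4.0966, x_2* = 24.375

MU_x_1/MU_x_2 = (3·x_2)/(5·x_1); tangency sets this equal to p_1/p_2.
Rearranging, p_2·x_2 = (5/3)·p_1·x_1. Substituting into the budget gives p_1·x_1·(1 + (5/3)) = M.
Demand: x_1*(p_1,p_2,M) = 0.375·M/p_1 and x_2* = 0.625·M/p_2.
At p_1=28.56, p_2=8, M=312: x_1* = 0.375·312/28.56 = 4.0966, x_2* = 24.375.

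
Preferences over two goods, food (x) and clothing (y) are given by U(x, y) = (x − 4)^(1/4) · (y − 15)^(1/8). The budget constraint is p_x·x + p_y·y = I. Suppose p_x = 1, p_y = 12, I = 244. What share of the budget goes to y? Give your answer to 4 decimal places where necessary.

share on y = 0.8197

MRS = 2·(y−15)/(x−4). Tangency with p_x/p_y gives y−15 = (1/2)·(p_x/p_y)·(x−4).
After buying the subsistence bundle (4, 15), a share 2/3 of the remaining income goes to x: x* = 4 + 2/3·(I − 4p_x − 15p_y)/p_x.
Discretionary income = 244 − 4·1 − 15·12 = 60; x* = 4 + 2/3·60/1 = 44; y* = 15 + 1/3·60/12 = 16.6667.
Expenditure on y: 12·16.6667 = 200; share = 0.8197.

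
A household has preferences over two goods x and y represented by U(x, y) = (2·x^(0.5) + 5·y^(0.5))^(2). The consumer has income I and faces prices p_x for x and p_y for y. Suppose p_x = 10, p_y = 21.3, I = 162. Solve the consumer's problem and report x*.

From the CES first-order condition, (2/5)·(y/x)^(0.5) = p_x/p_y.
Hence y/x = ((5/2)·p_x/p_y)^(1/(0.5)), i.e. raised to the 2 power.
With the ratio pinned down, the budget gives x* = I/(p_x + p_y·(y/x)) and y* = (y/x)·x*.
Numerically y/x = 1.377593, so x* = 162/(10 + 21.3·1.377593) = 4.1177.

x* = 4.1177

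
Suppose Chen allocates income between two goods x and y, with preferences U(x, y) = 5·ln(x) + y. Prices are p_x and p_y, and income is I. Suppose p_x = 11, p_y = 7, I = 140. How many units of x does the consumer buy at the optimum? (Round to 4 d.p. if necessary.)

Set MRS = p_x/p_y: (5/x)/1 = p_x/p_y.
So x*(p_x,p_y) = 5·p_y/p_x, independent of income; and y* = (I − 5·p_y)/p_y.
At the given prices: x* = 5·7/11 = 3.1818.

x* = 3.1818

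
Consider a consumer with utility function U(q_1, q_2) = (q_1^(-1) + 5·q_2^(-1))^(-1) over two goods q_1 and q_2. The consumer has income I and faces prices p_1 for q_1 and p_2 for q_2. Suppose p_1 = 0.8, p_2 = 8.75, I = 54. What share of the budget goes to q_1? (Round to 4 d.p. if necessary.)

share on q_1 = 0.1191

From the CES first-order condition, (1/5)·(q_2/q_1)^(2) = p_1/p_2.
Hence q_2/q_1 = (5·p_1/p_2)^(1/(2)), i.e. raised to the 0.5 power.
Substitute q_2 = (q_2/q_1)·q_1 into the budget: q_1* = I/(p_1 + p_2·(q_2/q_1)).
Numerically q_2/q_1 = 0.676123, so q_1* = 54/(0.8 + 8.75·0.676123) = 8.0404 and q_2* = 0.676123·8.0404 = 5.4363.
Expenditure on q_1: 0.8·8.0404 = 6.4323; share = 0.1191.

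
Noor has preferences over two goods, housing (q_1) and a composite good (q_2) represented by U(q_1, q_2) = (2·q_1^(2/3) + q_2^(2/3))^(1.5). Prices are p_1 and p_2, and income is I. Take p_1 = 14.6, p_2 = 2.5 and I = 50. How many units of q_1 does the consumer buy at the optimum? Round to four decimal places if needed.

q_1* = 0.6507

MU_q_1 ∝ 2·q_1^(-1/3), MU_q_2 ∝ q_2^(-1/3), so MRS = 2·(q_2/q_1)^(1/3) = p_1/p_2.
Hence q_2/q_1 = ((1/2)·p_1/p_2)^(1/(1/3)), i.e. raised to the 3 power.
With the ratio pinned down, the budget gives q_1* = I/(p_1 + p_2·(q_2/q_1)) and q_2* = (q_2/q_1)·q_1*.
Numerically q_2/q_1 = 24.897088, so q_1* = 50/(14.6 + 2.5·24.897088) = 0.6507.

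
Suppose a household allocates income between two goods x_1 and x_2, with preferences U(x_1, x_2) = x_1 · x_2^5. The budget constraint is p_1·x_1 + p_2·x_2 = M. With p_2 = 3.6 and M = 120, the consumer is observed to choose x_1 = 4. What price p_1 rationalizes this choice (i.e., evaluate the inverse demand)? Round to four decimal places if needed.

MU_x_1/MU_x_2 = (x_2)/(5·x_1); tangency sets this equal to p_1/p_2.
Rearranging, p_2·x_2 = 5·p_1·x_1. Substituting into the budget gives p_1·x_1·(1 + 5) = M.
Demand: x_1*(p_1,p_2,M) = 1/6·M/p_1 and x_2* = 5/6·M/p_2.
Set x_1* = 4 in the demand function and solve for p_1: p_1 = 5.

p_1 = 5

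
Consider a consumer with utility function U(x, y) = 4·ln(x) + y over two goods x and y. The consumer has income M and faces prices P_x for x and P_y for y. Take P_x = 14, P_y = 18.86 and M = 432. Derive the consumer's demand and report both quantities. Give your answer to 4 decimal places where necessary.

So x*(P_x,P_y) = 4·P_y/P_x, independent of income; and y* = (M − 4·P_y)/P_y.
At the given prices: x* = 4·18.86/14 = 5.3886, and y* = 18.9056.

x* = 5.3886, y* = 18.9056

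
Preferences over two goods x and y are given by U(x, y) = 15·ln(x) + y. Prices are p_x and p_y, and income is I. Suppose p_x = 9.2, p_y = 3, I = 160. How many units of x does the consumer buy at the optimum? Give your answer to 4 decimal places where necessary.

Set MRS = p_x/p_y: (15/x)/1 = p_x/p_y.
So x*(p_x,p_y) = 15·p_y/p_x, independent of income; and y* = (I − 15·p_y)/p_y.
At the given prices: x* = 15·3/9.2 = 4.8913.

x* = 4.8913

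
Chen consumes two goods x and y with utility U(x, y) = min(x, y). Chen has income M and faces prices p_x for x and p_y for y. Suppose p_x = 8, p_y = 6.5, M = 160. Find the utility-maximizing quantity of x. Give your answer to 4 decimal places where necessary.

With perfect complements, no substitution: consume in ratio x:y = 1:1.
Budget: p_x·x + p_y·x = M, so (p_x + p_y)·x = M.
Demand: x*(p_x,p_y,M) = M/(p_x + p_y), y* = M/(p_x + p_y).
Here 8 + 6.5 = 14.5, giving x* = 11.0345.

x* = 11.0345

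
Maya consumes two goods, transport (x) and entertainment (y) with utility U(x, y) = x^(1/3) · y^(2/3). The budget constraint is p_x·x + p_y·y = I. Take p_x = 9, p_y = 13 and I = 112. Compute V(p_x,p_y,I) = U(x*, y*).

Demand: x*(p_x,p_y,I) = 1/3·I/p_x and y* = 2/3·I/p_y.
At p_x=9, p_y=13, I=112: x* = 1/3·112/9 = 4.1481, y* = 5.7436.
Utility at the optimum: U(4.1481, 5.7436) = 5.1532.

V = 5.1532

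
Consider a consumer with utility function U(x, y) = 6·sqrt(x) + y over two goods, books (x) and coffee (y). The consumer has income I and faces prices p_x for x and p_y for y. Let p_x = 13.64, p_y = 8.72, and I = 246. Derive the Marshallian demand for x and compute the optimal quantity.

x* = 3.6783

Set MRS = p_x/p_y: 3·x^(−1/2) = p_x/p_y.
Thus x* = (3·p_y/p_x)² — independent of I — with the rest of income spent on y.
Plugging in: x* = (3·8.72/13.64)² = 3.6783.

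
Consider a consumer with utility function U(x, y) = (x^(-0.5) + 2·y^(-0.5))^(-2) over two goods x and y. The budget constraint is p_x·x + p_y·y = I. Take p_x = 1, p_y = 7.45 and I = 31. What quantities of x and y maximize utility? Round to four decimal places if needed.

MRS = MU_x/MU_y = (1/2)·(y/x)^(1.5). Set equal to p_x/p_y.
Hence y/x = (2·p_x/p_y)^(1/(1.5)), i.e. raised to the 2/3 power.
Substitute y = (y/x)·x into the budget: x* = I/(p_x + p_y·(y/x)).
Numerically y/x = 0.416149, so x* = 31/(1 + 7.45·0.416149) = 7.5604 and y* = 0.416149·7.5604 = 3.1463.

x* = 7.5604, y* = 3.1463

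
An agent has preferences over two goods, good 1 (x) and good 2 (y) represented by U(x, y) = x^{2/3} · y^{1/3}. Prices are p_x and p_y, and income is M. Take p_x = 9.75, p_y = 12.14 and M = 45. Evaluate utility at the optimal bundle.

V = 2.27

MU_x/MU_y = (2/3·y)/(1/3·x); tangency sets this equal to p_x/p_y.
Rearranging, p_y·y = (1/2)·p_x·x. Substituting into the budget gives p_x·x·(1 + (1/2)) = M.
Demand: x*(p_x,p_y,M) = 2/3·M/p_x and y* = 1/3·M/p_y.
At p_x=9.75, p_y=12.14, M=45: x* = 2/3·45/9.75 = 3.0769, y* = 1.2356.
Utility at the optimum: U(3.0769, 1.2356) = 2.27.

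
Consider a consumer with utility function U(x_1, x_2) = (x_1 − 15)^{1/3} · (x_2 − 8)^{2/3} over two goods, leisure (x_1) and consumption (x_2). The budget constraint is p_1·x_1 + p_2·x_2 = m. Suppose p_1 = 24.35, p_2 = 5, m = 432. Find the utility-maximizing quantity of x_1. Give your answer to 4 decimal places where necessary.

This is Cobb-Douglas in (x_1−15, x_2−8): tangency gives 1/3·p_2·(x_2−8) = 2/3·p_1·(x_1−15).
After buying the subsistence bundle (15, 8), a share 1/3 of the remaining income goes to x_1: x_1* = 15 + 1/3·(m − 15p_1 − 8p_2)/p_1.
Discretionary income = 432 − 15·24.35 − 8·5 = 26.75; x_1* = 15 + 1/3·26.75/24.35 = 15.3662.

x_1* = 15.3662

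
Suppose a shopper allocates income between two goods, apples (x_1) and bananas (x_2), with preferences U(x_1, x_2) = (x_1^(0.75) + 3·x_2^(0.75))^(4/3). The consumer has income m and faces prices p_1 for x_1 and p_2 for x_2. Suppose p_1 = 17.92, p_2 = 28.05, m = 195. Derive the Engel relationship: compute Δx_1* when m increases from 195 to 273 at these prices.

MU_x_1 ∝ x_1^(-0.25), MU_x_2 ∝ 3·x_2^(-0.25), so MRS = (1/3)·(x_2/x_1)^(0.25) = p_1/p_2.
Hence x_2/x_1 = (3·p_1/p_2)^(1/(0.25)), i.e. raised to the 4 power.
Substitute x_2 = (x_2/x_1)·x_1 into the budget: x_1* = m/(p_1 + p_2·(x_2/x_1)).
Numerically x_2/x_1 = 13.492909, so x_1* = 195/(17.92 + 28.05·13.492909) = 0.4919.
At m' = 273: x_1* = 0.6887. Change: 0.6887 − 0.4919 = 0.1968.

Δx_1* = 0.1968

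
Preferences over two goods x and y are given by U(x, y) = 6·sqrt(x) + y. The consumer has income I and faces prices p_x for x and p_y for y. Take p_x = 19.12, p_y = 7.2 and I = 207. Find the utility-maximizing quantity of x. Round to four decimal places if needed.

x* = 1.2762

Utility is quasi-linear in y; the FOC for x is 3/√x = p_x/p_y.
Solve: √x = 3·p_y/p_x, so x*(p_x,p_y) = (3·p_y/p_x)², and y* = (I − p_x·x*)/p_y.
Plugging in: x* = (3·7.2/19.12)² = 1.2762.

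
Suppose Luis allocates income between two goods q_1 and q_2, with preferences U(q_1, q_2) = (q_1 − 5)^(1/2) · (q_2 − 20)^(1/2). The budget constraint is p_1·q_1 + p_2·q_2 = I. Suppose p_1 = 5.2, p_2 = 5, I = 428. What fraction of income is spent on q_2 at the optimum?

share on q_2 = 0.5864

Substituting into the budget: q_1* = 5 + 0.5·(I − 5·p_1 − 20·p_2)/p_1, and q_2* = 20 + 0.5·(…)/p_2.
Discretionary income = 428 − 5·5.2 − 20·5 = 302; q_1* = 5 + 0.5·302/5.2 = 34.0385; q_2* = 20 + 0.5·302/5 = 50.2.
Expenditure on q_2: 5·50.2 = 251; share = 0.5864.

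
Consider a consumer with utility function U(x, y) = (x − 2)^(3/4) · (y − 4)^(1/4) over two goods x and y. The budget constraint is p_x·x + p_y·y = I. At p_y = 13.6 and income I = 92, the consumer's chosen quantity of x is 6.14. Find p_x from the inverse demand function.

This is Cobb-Douglas in (x−2, y−4): tangency gives 0.75·p_y·(y−4) = 0.25·p_x·(x−2).
Substituting into the budget: x* = 2 + 0.75·(I − 2·p_x − 4·p_y)/p_x, and y* = 4 + 0.25·(…)/p_y.
Set x* = 6.14 in the demand function and solve for p_x: p_x = 5.

p_x = 5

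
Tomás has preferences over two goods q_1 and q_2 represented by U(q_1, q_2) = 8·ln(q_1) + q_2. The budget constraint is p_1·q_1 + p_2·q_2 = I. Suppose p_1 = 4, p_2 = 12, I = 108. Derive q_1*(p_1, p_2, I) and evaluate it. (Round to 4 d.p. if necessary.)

q_1* = 24

Set MRS = p_1/p_2: (8/q_1)/1 = p_1/p_2.
So q_1*(p_1,p_2) = 8·p_2/p_1, independent of income; and q_2* = (I − 8·p_2)/p_2.
At the given prices: q_1* = 8·12/4 = 24.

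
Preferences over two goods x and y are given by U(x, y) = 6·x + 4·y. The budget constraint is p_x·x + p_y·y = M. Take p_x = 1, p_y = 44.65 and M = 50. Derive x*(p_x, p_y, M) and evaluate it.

x* = 50

Numerically: x* = 50, y* = 0.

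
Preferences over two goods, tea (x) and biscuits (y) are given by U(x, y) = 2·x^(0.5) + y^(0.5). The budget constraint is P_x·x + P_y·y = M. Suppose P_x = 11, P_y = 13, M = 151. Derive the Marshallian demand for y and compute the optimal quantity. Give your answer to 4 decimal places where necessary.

Substitute y = (y/x)·x into the budget: x* = M/(P_x + P_y·(y/x)).
Numerically y/x = 0.178994, so x* = 151/(11 + 13·0.178994) = 11.3304 and y* = 0.178994·11.3304 = 2.0281.

y* = 2.0281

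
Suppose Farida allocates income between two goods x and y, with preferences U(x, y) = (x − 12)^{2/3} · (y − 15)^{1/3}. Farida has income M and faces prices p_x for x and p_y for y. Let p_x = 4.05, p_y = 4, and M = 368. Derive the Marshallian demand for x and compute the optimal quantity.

x* = 54.6996

MRS = 2·(y−15)/(x−12). Tangency with p_x/p_y gives y−15 = (1/2)·(p_x/p_y)·(x−12).
Substituting into the budget: x* = 12 + 2/3·(M − 12·p_x − 15·p_y)/p_x, and y* = 15 + 1/3·(…)/p_y.
Discretionary income = 368 − 12·4.05 − 15·4 = 259.4; x* = 12 + 2/3·259.4/4.05 = 54.6996.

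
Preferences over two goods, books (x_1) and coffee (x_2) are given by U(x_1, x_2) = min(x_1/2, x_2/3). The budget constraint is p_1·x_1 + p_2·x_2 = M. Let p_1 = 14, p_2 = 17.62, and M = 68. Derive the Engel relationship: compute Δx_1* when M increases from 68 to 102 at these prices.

Leontief preferences: the optimum is at the kink where x_1/2 = x_2/3, i.e. x_2 = (3/2)·x_1.
Budget: p_1·x_1 + p_2·(3/2)·x_1 = M, so (2·p_1 + 3·p_2)·x_1 = 2·M.
Demand: x_1*(p_1,p_2,M) = 2·M/(2·p_1 + 3·p_2), x_2* = 3·M/(2·p_1 + 3·p_2).
Here 2·14 + 3·17.62 = 80.86, giving x_1* = 1.6819.
At M' = 102: x_1* = 2.5229. Change: 2.5229 − 1.6819 = 0.841.

Δx_1* = 0.841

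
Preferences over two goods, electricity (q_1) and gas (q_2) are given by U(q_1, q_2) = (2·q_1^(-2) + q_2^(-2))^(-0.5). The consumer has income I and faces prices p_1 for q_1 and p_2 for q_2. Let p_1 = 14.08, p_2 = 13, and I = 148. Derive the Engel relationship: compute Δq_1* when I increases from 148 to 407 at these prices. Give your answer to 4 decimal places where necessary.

MRS = MU_q_1/MU_q_2 = 2·(q_2/q_1)^(3). Set equal to p_1/p_2.
Hence q_2/q_1 = ((1/2)·p_1/p_2)^(1/(3)), i.e. raised to the 1/3 power.
Substitute q_2 = (q_2/q_1)·q_1 into the budget: q_1* = I/(p_1 + p_2·(q_2/q_1)).
Numerically q_2/q_1 = 0.815098, so q_1* = 148/(14.08 + 13·0.815098) = 5.9977.
At I' = 407: q_1* = 16.4936. Change: 16.4936 − 5.9977 = 10.4959.

Δq_1* = 10.4959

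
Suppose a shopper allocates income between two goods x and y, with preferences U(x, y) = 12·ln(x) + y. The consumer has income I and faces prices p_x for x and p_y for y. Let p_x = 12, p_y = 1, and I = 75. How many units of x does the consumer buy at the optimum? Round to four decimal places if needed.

Set MRS = p_x/p_y: (12/x)/1 = p_x/p_y.
So x*(p_x,p_y) = 12·p_y/p_x, independent of income; and y* = (I − 12·p_y)/p_y.
At the given prices: x* = 12·1/12 = 1.

x* = 1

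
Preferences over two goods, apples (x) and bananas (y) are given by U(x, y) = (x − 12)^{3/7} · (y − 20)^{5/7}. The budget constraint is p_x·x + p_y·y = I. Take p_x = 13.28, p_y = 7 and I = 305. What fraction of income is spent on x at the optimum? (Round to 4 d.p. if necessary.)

share on x = 0.5294

Let x' = x−12, y' = y−20. MRS = (3/5)·y'/x' = p_x/p_y.
Substituting into the budget: x* = 12 + 0.375·(I − 12·p_x − 20·p_y)/p_x, and y* = 20 + 0.625·(…)/p_y.
Discretionary income = 305 − 12·13.28 − 20·7 = 5.64; x* = 12 + 0.375·5.64/13.28 = 12.1593; y* = 20 + 0.625·5.64/7 = 20.5036.
Expenditure on x: 13.28·12.1593 = 161.475; share = 0.5294.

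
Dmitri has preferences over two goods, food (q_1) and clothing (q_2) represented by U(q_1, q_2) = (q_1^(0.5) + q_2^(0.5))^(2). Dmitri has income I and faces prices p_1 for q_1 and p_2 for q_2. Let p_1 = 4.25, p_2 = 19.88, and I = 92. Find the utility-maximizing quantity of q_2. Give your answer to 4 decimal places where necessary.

q_2* = 0.8151

MRS = MU_q_1/MU_q_2 = (q_2/q_1)^(0.5). Set equal to p_1/p_2.
Hence q_2/q_1 = (p_1/p_2)^(1/(0.5)), i.e. raised to the 2 power.
With the ratio pinned down, the budget gives q_1* = I/(p_1 + p_2·(q_2/q_1)) and q_2* = (q_2/q_1)·q_1*.
Numerically q_2/q_1 = 0.045703, so q_1* = 92/(4.25 + 19.88·0.045703) = 17.8344 and q_2* = 0.045703·17.8344 = 0.8151.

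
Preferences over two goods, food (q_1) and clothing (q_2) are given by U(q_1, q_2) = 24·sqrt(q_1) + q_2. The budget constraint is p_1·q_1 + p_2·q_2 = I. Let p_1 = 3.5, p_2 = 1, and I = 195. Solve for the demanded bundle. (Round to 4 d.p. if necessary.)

MU_q_1 = 12/√q_1, MU_q_2 = 1. Tangency: 12/√q_1 = p_1/p_2.
Solve: √q_1 = 12·p_2/p_1, so q_1*(p_1,p_2) = (12·p_2/p_1)², and q_2* = (I − p_1·q_1*)/p_2.
Plugging in: q_1* = (12·1/3.5)² = 11.7551, q_2* = 153.8571.

q_1* = 11.7551, q_2* = 153.8571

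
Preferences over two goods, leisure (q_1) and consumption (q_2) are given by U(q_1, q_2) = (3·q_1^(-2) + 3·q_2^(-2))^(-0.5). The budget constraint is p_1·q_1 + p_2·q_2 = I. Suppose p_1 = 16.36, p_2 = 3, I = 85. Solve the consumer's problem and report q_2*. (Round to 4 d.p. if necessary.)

q_2* = 6.9136

Substitute q_2 = (q_2/q_1)·q_1 into the budget: q_1* = I/(p_1 + p_2·(q_2/q_1)).
Numerically q_2/q_1 = 1.760168, so q_1* = 85/(16.36 + 3·1.760168) = 3.9278 and q_2* = 1.760168·3.9278 = 6.9136.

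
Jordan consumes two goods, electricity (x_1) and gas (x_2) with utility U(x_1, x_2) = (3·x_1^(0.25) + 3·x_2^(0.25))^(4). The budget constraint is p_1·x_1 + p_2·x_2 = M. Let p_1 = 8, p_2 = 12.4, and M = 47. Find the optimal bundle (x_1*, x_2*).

From the CES first-order condition, (x_2/x_1)^(0.75) = p_1/p_2.
Hence x_2/x_1 = (p_1/p_2)^(1/(0.75)), i.e. raised to the 4/3 power.
With the ratio pinned down, the budget gives x_1* = M/(p_1 + p_2·(x_2/x_1)) and x_2* = (x_2/x_1)·x_1*.
Numerically x_2/x_1 = 0.557474, so x_1* = 47/(8 + 12.4·0.557474) = 3.1517 and x_2* = 0.557474·3.1517 = 1.757.

x_1* = 3.1517, x_2* = 1.757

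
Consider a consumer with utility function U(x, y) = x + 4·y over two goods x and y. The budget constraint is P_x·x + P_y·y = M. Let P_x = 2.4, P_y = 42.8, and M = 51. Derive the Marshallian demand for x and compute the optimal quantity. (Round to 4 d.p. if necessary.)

x* = 21.25

Numerically: x* = 21.25, y* = 0.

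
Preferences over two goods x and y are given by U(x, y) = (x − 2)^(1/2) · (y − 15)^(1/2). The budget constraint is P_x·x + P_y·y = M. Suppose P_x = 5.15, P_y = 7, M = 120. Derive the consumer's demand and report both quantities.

MRS = (y−15)/(x−2). Tangency with P_x/P_y gives y−15 = (P_x/P_y)·(x−2).
Substituting into the budget: x* = 2 + 0.5·(M − 2·P_x − 15·P_y)/P_x, and y* = 15 + 0.5·(…)/P_y.
Discretionary income = 120 − 2·5.15 − 15·7 = 4.7; x* = 2 + 0.5·4.7/5.15 = 2.4563; y* = 15 + 0.5·4.7/7 = 15.3357.

x* = 2.4563, y* = 15.3357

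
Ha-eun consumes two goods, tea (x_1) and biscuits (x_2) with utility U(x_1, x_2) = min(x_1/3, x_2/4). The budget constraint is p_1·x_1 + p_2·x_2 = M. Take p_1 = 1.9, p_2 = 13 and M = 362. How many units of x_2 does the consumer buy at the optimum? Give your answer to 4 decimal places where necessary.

Leontief preferences: the optimum is at the kink where x_1/3 = x_2/4, i.e. x_2 = (4/3)·x_1.
Budget: p_1·x_1 + p_2·(4/3)·x_1 = M, so (3·p_1 + 4·p_2)·x_1 = 3·M.
Demand: x_1*(p_1,p_2,M) = 3·M/(3·p_1 + 4·p_2), x_2* = 4·M/(3·p_1 + 4·p_2).
Here 3·1.9 + 4·13 = 57.7, giving x_2* = 25.0953.

x_2* = 25.0953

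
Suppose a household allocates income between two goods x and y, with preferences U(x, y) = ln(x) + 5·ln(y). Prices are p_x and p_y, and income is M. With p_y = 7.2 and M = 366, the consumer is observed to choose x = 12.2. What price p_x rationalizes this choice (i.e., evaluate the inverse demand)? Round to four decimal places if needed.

The MRS is (1/5)·y/x. Set MRS = p_x/p_y.
Rearranging, p_y·y = 5·p_x·x. Substituting into the budget gives p_x·x·(1 + 5) = M.
Demand: x*(p_x,p_y,M) = 1/6·M/p_x and y* = 5/6·M/p_y.
Set x* = 12.2 in the demand function and solve for p_x: p_x = 5.

p_x = 5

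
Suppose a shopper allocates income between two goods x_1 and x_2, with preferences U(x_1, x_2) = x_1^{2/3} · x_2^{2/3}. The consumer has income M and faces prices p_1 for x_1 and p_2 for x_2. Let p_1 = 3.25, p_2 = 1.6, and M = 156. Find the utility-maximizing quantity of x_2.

MU_x_1/MU_x_2 = (2/3·x_2)/(2/3·x_1); tangency sets this equal to p_1/p_2.
So 2/3·p_2·x_2 = 2/3·p_1·x_1; combined with the budget, a share 0.5 of income goes to x_1.
Demand: x_1*(p_1,p_2,M) = 0.5·M/p_1 and x_2* = 0.5·M/p_2.
At p_1=3.25, p_2=1.6, M=156: x_2* = 0.5·156/1.6 = 48.75.

x_2* = 48.75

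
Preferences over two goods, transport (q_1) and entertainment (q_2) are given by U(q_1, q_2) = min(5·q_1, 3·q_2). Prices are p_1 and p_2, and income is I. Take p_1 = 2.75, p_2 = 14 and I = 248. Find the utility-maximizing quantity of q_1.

Here 3·2.75 + 5·14 = 78.25, giving q_1* = 9.508.

q_1* = 9.508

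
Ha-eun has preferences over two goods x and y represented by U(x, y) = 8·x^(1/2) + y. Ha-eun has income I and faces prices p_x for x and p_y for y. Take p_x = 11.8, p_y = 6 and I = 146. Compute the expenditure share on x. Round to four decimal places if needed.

Set MRS = p_x/p_y: 4·x^(−1/2) = p_x/p_y.
Thus x* = (4·p_y/p_x)² — independent of I — with the rest of income spent on y.
Plugging in: x* = (4·6/11.8)² = 4.1367, y* = 16.1977.
Expenditure on x: 11.8·4.1367 = 48.8136; share = 0.3343.

share on x = 0.3343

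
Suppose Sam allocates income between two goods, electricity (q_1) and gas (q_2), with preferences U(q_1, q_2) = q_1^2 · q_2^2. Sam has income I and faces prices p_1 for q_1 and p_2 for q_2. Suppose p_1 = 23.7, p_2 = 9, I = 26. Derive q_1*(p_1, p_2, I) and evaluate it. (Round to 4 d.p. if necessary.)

The MRS is q_2/q_1. Set MRS = p_1/p_2.
Rearranging, p_2·q_2 = p_1·q_1. Substituting into the budget gives p_1·q_1·(1 + 1) = I.
Demand: q_1*(p_1,p_2,I) = 0.5·I/p_1 and q_2* = 0.5·I/p_2.
At p_1=23.7, p_2=9, I=26: q_1* = 0.5·26/23.7 = 0.5485.

q_1* = 0.5485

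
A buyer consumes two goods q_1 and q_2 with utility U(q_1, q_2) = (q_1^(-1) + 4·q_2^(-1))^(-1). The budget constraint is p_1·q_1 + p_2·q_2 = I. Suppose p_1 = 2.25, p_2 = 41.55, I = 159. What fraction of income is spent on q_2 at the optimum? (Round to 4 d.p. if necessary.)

MU_q_1 ∝ q_1^(-2), MU_q_2 ∝ 4·q_2^(-2), so MRS = (1/4)·(q_2/q_1)^(2) = p_1/p_2.
Hence q_2/q_1 = (4·p_1/p_2)^(1/(2)), i.e. raised to the 0.5 power.
With the ratio pinned down, the budget gives q_1* = I/(p_1 + p_2·(q_2/q_1)) and q_2* = (q_2/q_1)·q_1*.
Numerically q_2/q_1 = 0.46541, so q_1* = 159/(2.25 + 41.55·0.46541) = 7.3653 and q_2* = 0.46541·7.3653 = 3.4279.
Expenditure on q_2: 41.55·3.4279 = 142.4281; share = 0.8958.

share on q_2 = 0.8958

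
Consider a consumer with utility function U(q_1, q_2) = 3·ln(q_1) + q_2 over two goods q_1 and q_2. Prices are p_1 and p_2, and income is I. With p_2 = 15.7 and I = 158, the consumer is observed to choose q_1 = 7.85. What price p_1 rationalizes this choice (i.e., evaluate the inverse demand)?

MU_q_1 = 3/q_1, MU_q_2 = 1. Tangency: 3/q_1 = p_1/p_2.
So q_1*(p_1,p_2) = 3·p_2/p_1, independent of income; and q_2* = (I − 3·p_2)/p_2.
Set q_1* = 7.85 in the demand function and solve for p_1: p_1 = 6.

p_1 = 6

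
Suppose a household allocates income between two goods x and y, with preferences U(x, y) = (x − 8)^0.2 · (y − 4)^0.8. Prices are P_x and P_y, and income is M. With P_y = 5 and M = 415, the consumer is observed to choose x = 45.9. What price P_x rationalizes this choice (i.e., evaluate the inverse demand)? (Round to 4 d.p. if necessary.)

P_x = 2

Let x' = x−8, y' = y−4. MRS = (1/4)·y'/x' = P_x/P_y.
After buying the subsistence bundle (8, 4), a share 0.2 of the remaining income goes to x: x* = 8 + 0.2·(M − 8P_x − 4P_y)/P_x.
Set x* = 45.9 in the demand function and solve for P_x: P_x = 2.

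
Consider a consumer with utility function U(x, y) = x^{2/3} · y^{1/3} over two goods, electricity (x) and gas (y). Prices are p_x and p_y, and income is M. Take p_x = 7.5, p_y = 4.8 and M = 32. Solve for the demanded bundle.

Tangency: MRS = 2·y/x = p_x/p_y.
Rearranging, p_y·y = (1/2)·p_x·x. Substituting into the budget gives p_x·x·(1 + (1/2)) = M.
Demand: x*(p_x,p_y,M) = 2/3·M/p_x and y* = 1/3·M/p_y.
At p_x=7.5, p_y=4.8, M=32: x* = 2/3·32/7.5 = 2.8444, y* = 2.2222.

x* = 2.8444, y* = 2.2222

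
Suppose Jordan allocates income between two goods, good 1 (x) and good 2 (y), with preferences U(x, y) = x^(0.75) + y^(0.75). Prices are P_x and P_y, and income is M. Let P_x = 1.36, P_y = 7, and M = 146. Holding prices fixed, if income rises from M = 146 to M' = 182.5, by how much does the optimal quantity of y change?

MRS = MU_x/MU_y = (y/x)^(0.25). Set equal to P_x/P_y.
Solve for the ratio: y/x = [P_x/P_y]^(4).
Substitute y = (y/x)·x into the budget: x* = M/(P_x + P_y·(y/x)).
Numerically y/x = 0.001425, so x* = 146/(1.36 + 7·0.001425) = 106.5714 and y* = 0.001425·106.5714 = 0.1518.
At M' = 182.5: y* = 0.1898. Change: 0.1898 − 0.1518 = 0.038.

Δy* = 0.038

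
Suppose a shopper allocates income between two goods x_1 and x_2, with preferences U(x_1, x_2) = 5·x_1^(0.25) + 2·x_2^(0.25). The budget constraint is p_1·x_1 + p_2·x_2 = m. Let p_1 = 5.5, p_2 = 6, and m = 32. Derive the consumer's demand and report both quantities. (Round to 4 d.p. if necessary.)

MU_x_1 ∝ 5·x_1^(-0.75), MU_x_2 ∝ 2·x_2^(-0.75), so MRS = (5/2)·(x_2/x_1)^(0.75) = p_1/p_2.
Solve for the ratio: x_2/x_1 = [(2/5)·p_1/p_2]^(4/3).
Substitute x_2 = (x_2/x_1)·x_1 into the budget: x_1* = m/(p_1 + p_2·(x_2/x_1)).
Numerically x_2/x_1 = 0.262439, so x_1* = 32/(5.5 + 6·0.262439) = 4.5232 and x_2* = 0.262439·4.5232 = 1.1871.

x_1* = 4.5232, x_2* = 1.1871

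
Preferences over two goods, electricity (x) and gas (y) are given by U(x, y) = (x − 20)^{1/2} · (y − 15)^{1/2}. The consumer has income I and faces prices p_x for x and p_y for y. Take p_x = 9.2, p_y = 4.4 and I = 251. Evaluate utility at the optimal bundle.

This is Cobb-Douglas in (x−20, y−15): tangency gives 0.5·p_y·(y−15) = 0.5·p_x·(x−20).
After buying the subsistence bundle (20, 15), a share 0.5 of the remaining income goes to x: x* = 20 + 0.5·(I − 20p_x − 15p_y)/p_x.
Discretionary income = 251 − 20·9.2 − 15·4.4 = 1; x* = 20 + 0.5·1/9.2 = 20.0543; y* = 15 + 0.5·1/4.4 = 15.1136.
Utility at the optimum: U(20.0543, 15.1136) = 0.0786.

V = 0.0786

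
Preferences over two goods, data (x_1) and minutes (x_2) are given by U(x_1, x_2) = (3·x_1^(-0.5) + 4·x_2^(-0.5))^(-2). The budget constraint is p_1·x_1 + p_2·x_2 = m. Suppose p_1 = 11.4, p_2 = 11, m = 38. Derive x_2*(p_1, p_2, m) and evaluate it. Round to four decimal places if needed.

Substitute x_2 = (x_2/x_1)·x_1 into the budget: x_1* = m/(p_1 + p_2·(x_2/x_1)).
Numerically x_2/x_1 = 1.240606, so x_1* = 38/(11.4 + 11·1.240606) = 1.5172 and x_2* = 1.240606·1.5172 = 1.8822.

x_2* = 1.8822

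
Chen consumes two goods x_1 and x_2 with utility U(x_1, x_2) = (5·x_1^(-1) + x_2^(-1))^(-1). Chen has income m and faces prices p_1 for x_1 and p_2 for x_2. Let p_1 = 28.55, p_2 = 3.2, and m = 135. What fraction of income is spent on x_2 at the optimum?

share on x_2 = 0.1302

MU_x_1 ∝ 5·x_1^(-2), MU_x_2 ∝ x_2^(-2), so MRS = 5·(x_2/x_1)^(2) = p_1/p_2.
Hence x_2/x_1 = ((1/5)·p_1/p_2)^(1/(2)), i.e. raised to the 0.5 power.
Substitute x_2 = (x_2/x_1)·x_1 into the budget: x_1* = m/(p_1 + p_2·(x_2/x_1)).
Numerically x_2/x_1 = 1.335805, so x_1* = 135/(28.55 + 3.2·1.335805) = 4.1128 and x_2* = 1.335805·4.1128 = 5.4939.
Expenditure on x_2: 3.2·5.4939 = 17.5804; share = 0.1302.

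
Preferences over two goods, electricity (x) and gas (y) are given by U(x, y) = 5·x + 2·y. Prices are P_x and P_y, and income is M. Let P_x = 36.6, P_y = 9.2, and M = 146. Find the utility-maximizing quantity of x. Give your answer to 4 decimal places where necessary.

x* = 0

Perfect substitutes: compare marginal utility per dollar. 5/P_x vs 2/P_y → 0.1366 vs 0.2174.
y gives more utility per dollar, so spend all income on y: y* = M/P_y, x* = 0.
Numerically: x* = 0, y* = 15.8696.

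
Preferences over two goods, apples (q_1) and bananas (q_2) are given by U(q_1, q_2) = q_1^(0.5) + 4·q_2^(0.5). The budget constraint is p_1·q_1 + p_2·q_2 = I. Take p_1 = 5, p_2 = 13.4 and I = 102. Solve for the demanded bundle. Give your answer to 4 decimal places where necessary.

q_1* = 2.9268, q_2* = 6.5199

MU_q_1 ∝ q_1^(-0.5), MU_q_2 ∝ 4·q_2^(-0.5), so MRS = (1/4)·(q_2/q_1)^(0.5) = p_1/p_2.
Hence q_2/q_1 = (4·p_1/p_2)^(1/(0.5)), i.e. raised to the 2 power.
Substitute q_2 = (q_2/q_1)·q_1 into the budget: q_1* = I/(p_1 + p_2·(q_2/q_1)).
Numerically q_2/q_1 = 2.227668, so q_1* = 102/(5 + 13.4·2.227668) = 2.9268 and q_2* = 2.227668·2.9268 = 6.5199.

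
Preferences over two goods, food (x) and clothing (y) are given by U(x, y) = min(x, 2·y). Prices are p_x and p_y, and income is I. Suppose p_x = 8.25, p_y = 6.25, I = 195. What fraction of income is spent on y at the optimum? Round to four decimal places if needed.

Leontief preferences: the optimum is at the kink where x/2 = y/1, i.e. y = (1/2)·x.
Budget: p_x·x + p_y·(1/2)·x = I, so (2·p_x + p_y)·x = 2·I.
Demand: x*(p_x,p_y,I) = 2·I/(2·p_x + p_y), y* = I/(2·p_x + p_y).
Here 2·8.25 + 6.25 = 22.75, giving x* = 17.1429 and y* = 8.5714.
Expenditure on y: 6.25·8.5714 = 53.5714; share = 0.2747.

share on y = 0.2747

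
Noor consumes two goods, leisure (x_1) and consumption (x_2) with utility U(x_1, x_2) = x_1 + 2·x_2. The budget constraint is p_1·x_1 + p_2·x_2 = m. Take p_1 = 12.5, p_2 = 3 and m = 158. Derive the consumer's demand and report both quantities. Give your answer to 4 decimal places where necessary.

Linear utility — the consumer picks whichever good has higher MU/price: 1/12.5 = 0.08 vs 2/3 = 0.6667.
x_2 gives more utility per dollar, so spend all income on x_2: x_2* = m/p_2, x_1* = 0.
Numerically: x_1* = 0, x_2* = 52.6667.

x_1* = 0, x_2* = 52.6667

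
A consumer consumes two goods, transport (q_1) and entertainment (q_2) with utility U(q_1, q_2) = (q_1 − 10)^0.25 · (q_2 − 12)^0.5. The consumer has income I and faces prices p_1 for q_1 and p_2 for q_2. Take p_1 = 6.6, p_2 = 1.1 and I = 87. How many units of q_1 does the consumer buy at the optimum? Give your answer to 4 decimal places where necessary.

q_1* = 10.3939

This is Cobb-Douglas in (q_1−10, q_2−12): tangency gives 0.25·p_2·(q_2−12) = 0.5·p_1·(q_1−10).
After buying the subsistence bundle (10, 12), a share 1/3 of the remaining income goes to q_1: q_1* = 10 + 1/3·(I − 10p_1 − 12p_2)/p_1.
Discretionary income = 87 − 10·6.6 − 12·1.1 = 7.8; q_1* = 10 + 1/3·7.8/6.6 = 10.3939.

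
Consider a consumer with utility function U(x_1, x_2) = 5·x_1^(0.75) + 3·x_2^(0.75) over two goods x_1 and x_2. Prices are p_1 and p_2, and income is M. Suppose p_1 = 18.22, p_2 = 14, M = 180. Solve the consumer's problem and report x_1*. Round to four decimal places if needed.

x_1* = 7.6841

From the CES first-order condition, (5/3)·(x_2/x_1)^(0.25) = p_1/p_2.
Hence x_2/x_1 = ((3/5)·p_1/p_2)^(1/(0.25)), i.e. raised to the 4 power.
With the ratio pinned down, the budget gives x_1* = M/(p_1 + p_2·(x_2/x_1)) and x_2* = (x_2/x_1)·x_1*.
Numerically x_2/x_1 = 0.37178, so x_1* = 180/(18.22 + 14·0.37178) = 7.6841.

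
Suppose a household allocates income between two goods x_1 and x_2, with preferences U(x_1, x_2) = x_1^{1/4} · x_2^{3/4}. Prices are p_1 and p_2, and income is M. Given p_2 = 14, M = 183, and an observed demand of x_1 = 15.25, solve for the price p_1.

p_1 = 3

Tangency: MRS = (1/3)·x_2/x_1 = p_1/p_2.
So 0.25·p_2·x_2 = 0.75·p_1·x_1; combined with the budget, a share 0.25 of income goes to x_1.
Demand: x_1*(p_1,p_2,M) = 0.25·M/p_1 and x_2* = 0.75·M/p_2.
Set x_1* = 15.25 in the demand function and solve for p_1: p_1 = 3.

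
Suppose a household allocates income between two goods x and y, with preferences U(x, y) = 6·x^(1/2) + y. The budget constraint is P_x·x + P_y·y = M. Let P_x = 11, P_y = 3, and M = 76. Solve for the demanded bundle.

x* = 0.6694, y* = 22.8788

MU_x = 3/√x, MU_y = 1. Tangency: 3/√x = P_x/P_y.
Solve: √x = 3·P_y/P_x, so x*(P_x,P_y) = (3·P_y/P_x)², and y* = (M − P_x·x*)/P_y.
Plugging in: x* = (3·3/11)² = 0.6694, y* = 22.8788.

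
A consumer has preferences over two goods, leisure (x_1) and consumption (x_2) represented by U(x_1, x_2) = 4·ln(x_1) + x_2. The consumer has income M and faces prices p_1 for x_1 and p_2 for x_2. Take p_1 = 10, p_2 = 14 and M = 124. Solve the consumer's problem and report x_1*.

x_1* = 5.6

MU_x_1 = 4/x_1, MU_x_2 = 1. Tangency: 4/x_1 = p_1/p_2.
So x_1*(p_1,p_2) = 4·p_2/p_1, independent of income; and x_2* = (M − 4·p_2)/p_2.
At the given prices: x_1* = 4·14/10 = 5.6.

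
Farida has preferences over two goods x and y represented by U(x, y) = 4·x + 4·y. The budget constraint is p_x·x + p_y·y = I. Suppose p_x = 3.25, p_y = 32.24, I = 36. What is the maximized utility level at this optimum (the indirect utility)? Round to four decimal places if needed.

Numerically: x* = 11.0769, y* = 0.
Utility at the optimum: U(11.0769, 0) = 44.3077.

V = 44.3077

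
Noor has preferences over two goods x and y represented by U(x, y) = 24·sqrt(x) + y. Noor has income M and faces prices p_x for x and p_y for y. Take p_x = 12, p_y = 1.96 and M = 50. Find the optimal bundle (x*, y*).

x* = 3.8416, y* = 1.9902

Utility is quasi-linear in y; the FOC for x is 12/√x = p_x/p_y.
Solve: √x = 12·p_y/p_x, so x*(p_x,p_y) = (12·p_y/p_x)², and y* = (M − p_x·x*)/p_y.
Plugging in: x* = (12·1.96/12)² = 3.8416, y* = 1.9902.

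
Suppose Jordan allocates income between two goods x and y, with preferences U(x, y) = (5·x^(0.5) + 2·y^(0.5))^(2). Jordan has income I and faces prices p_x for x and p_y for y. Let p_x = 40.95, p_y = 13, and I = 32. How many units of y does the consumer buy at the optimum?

MU_x ∝ 5·x^(-0.5), MU_y ∝ 2·y^(-0.5), so MRS = (5/2)·(y/x)^(0.5) = p_x/p_y.
Solve for the ratio: y/x = [(2/5)·p_x/p_y]^(2).
With the ratio pinned down, the budget gives x* = I/(p_x + p_y·(y/x)) and y* = (y/x)·x*.
Numerically y/x = 1.5876, so x* = 32/(40.95 + 13·1.5876) = 0.5196 and y* = 1.5876·0.5196 = 0.8249.

y* = 0.8249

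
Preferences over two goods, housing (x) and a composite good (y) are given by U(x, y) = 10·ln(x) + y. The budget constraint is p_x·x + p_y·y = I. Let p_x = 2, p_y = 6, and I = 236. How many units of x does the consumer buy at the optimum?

x* = 30

Set MRS = p_x/p_y: (10/x)/1 = p_x/p_y.
So x*(p_x,p_y) = 10·p_y/p_x, independent of income; and y* = (I − 10·p_y)/p_y.
At the given prices: x* = 10·6/2 = 30.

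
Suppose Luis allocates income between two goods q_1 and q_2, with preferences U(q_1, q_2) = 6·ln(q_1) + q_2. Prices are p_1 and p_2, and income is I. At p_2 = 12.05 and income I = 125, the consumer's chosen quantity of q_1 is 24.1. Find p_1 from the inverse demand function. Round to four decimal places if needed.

Set MRS = p_1/p_2: (6/q_1)/1 = p_1/p_2.
So q_1*(p_1,p_2) = 6·p_2/p_1, independent of income; and q_2* = (I − 6·p_2)/p_2.
Set q_1* = 24.1 in the demand function and solve for p_1: p_1 = 3.

p_1 = 3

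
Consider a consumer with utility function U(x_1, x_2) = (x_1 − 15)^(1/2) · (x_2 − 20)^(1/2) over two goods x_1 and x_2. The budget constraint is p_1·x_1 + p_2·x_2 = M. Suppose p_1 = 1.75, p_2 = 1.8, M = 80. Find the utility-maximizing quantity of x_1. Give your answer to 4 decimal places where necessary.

Let x_1' = x_1−15, x_2' = x_2−20. MRS = x_2'/x_1' = p_1/p_2.
After buying the subsistence bundle (15, 20), a share 0.5 of the remaining income goes to x_1: x_1* = 15 + 0.5·(M − 15p_1 − 20p_2)/p_1.
Discretionary income = 80 − 15·1.75 − 20·1.8 = 17.75; x_1* = 15 + 0.5·17.75/1.75 = 20.0714.

x_1* = 20.0714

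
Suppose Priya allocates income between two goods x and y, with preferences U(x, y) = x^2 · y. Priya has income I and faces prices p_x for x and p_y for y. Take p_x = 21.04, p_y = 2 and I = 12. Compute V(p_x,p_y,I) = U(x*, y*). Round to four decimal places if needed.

The MRS is 2·y/x. Set MRS = p_x/p_y.
So 2·p_y·y = p_x·x; combined with the budget, a share 2/3 of income goes to x.
Demand: x*(p_x,p_y,I) = 2/3·I/p_x and y* = 1/3·I/p_y.
At p_x=21.04, p_y=2, I=12: x* = 2/3·12/21.04 = 0.3802, y* = 2.
Utility at the optimum: U(0.3802, 2) = 0.2891.

V = 0.2891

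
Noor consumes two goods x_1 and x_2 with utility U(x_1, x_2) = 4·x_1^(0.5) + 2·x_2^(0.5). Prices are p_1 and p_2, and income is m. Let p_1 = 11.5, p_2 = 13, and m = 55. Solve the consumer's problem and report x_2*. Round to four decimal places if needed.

MRS = MU_x_1/MU_x_2 = 2·(x_2/x_1)^(0.5). Set equal to p_1/p_2.
Solve for the ratio: x_2/x_1 = [(1/2)·p_1/p_2]^(2).
Substitute x_2 = (x_2/x_1)·x_1 into the budget: x_1* = m/(p_1 + p_2·(x_2/x_1)).
Numerically x_2/x_1 = 0.195636, so x_1* = 55/(11.5 + 13·0.195636) = 3.9165 and x_2* = 0.195636·3.9165 = 0.7662.

x_2* = 0.7662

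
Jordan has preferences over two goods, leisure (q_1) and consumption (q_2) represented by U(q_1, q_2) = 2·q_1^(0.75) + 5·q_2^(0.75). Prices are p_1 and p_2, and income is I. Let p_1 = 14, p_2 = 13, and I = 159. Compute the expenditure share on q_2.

Substitute q_2 = (q_2/q_1)·q_1 into the budget: q_1* = I/(p_1 + p_2·(q_2/q_1)).
Numerically q_2/q_1 = 52.541052, so q_1* = 159/(14 + 13·52.541052) = 0.2281 and q_2* = 52.541052·0.2281 = 11.9851.
Expenditure on q_2: 13·11.9851 = 155.8065; share = 0.9799.

share on q_2 = 0.9799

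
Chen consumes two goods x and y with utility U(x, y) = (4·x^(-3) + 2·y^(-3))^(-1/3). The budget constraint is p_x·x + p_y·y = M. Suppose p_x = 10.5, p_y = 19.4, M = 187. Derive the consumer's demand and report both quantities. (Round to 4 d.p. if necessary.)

From the CES first-order condition, 2·(y/x)^(4) = p_x/p_y.
Hence y/x = ((1/2)·p_x/p_y)^(1/(4)), i.e. raised to the 0.25 power.
Substitute y = (y/x)·x into the budget: x* = M/(p_x + p_y·(y/x)).
Numerically y/x = 0.721256, so x* = 187/(10.5 + 19.4·0.721256) = 7.635 and y* = 0.721256·7.635 = 5.5068.

x* = 7.635, y* = 5.5068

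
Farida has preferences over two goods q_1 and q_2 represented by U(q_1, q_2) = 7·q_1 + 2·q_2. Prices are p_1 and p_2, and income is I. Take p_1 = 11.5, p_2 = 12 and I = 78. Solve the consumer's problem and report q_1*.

q_1* = 6.7826

Linear utility — the consumer picks whichever good has higher MU/price: 7/11.5 = 0.6087 vs 2/12 = 0.1667.
q_1 gives more utility per dollar, so spend all income on q_1: q_1* = I/p_1, q_2* = 0.
Numerically: q_1* = 6.7826, q_2* = 0.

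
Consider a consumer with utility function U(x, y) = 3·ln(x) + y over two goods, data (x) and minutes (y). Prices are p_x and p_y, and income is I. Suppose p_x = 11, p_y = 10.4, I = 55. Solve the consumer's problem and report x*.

Set MRS = p_x/p_y: (3/x)/1 = p_x/p_y.
So x*(p_x,p_y) = 3·p_y/p_x, independent of income; and y* = (I − 3·p_y)/p_y.
At the given prices: x* = 3·10.4/11 = 2.8364.

x* = 2.8364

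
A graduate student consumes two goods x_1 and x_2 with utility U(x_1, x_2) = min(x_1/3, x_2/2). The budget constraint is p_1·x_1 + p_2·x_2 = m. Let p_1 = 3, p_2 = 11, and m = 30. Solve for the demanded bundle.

x_1* = 2.9032, x_2* = 1.9355

Demand: x_1*(p_1,p_2,m) = 3·m/(3·p_1 + 2·p_2), x_2* = 2·m/(3·p_1 + 2·p_2).
Here 3·3 + 2·11 = 31, giving x_1* = 2.9032 and x_2* = 1.9355.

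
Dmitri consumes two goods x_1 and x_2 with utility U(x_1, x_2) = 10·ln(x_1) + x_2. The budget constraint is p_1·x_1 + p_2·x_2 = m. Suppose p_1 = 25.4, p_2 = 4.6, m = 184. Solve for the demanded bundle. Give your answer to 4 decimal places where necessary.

Set MRS = p_1/p_2: (10/x_1)/1 = p_1/p_2.
So x_1*(p_1,p_2) = 10·p_2/p_1, independent of income; and x_2* = (m − 10·p_2)/p_2.
At the given prices: x_1* = 10·4.6/25.4 = 1.811, and x_2* = 30.

x_1* = 1.811, x_2* = 30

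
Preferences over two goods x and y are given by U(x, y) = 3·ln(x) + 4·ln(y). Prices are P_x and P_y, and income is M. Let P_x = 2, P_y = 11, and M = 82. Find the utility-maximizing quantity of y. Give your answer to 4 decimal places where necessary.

y* = 4.2597

Demand: x*(P_x,P_y,M) = 3/7·M/P_x and y* = 4/7·M/P_y.
At P_x=2, P_y=11, M=82: y* = 4/7·82/11 = 4.2597.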